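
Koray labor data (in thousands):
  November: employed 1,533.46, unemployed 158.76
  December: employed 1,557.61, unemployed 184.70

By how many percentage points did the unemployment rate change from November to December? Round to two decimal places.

The unemployment rate changed by +1.22 percentage points.

November: labor force = 1,533.46 + 158.76 = 1,692.22; u = 158.76/1,692.22 = 9.38%.
December: labor force = 1,557.61 + 184.70 = 1,742.31; u = 184.70/1,742.31 = 10.60%.
Change = 10.60% − 9.38% = +1.22 pp.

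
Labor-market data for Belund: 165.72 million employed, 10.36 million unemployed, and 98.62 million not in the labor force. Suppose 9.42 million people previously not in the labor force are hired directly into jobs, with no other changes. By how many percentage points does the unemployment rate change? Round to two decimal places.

The unemployment rate changes by −0.30 percentage points.

Initially, labor force = 165.72 + 10.36 = 176.08 million, so u = 10.36/176.08 = 5.88%.
After the change, employed and labor force both rise by 9.42; unemployed unchanged → E = 175.14, U = 10.36, labor force = 185.50 million.
New unemployment rate = 10.36 / 185.50 = 5.58%.
Change = 5.58% − 5.88% = −0.30 percentage points.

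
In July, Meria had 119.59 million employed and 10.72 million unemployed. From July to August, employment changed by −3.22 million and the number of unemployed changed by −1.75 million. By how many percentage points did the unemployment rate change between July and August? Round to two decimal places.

July: labor force = 119.59 + 10.72 = 130.31; u = 10.72/130.31 = 8.23%.
August: labor force = 116.37 + 8.97 = 125.34; u = 8.97/125.34 = 7.16%.
Change = 7.16% − 8.23% = −1.07 pp.

The unemployment rate changed by −1.07 percentage points.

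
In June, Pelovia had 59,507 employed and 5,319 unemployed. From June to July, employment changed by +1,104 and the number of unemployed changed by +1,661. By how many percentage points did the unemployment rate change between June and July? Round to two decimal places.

The unemployment rate changed by +2.12 percentage points.

June: labor force = 59,507 + 5,319 = 64,826; u = 5,319/64,826 = 8.21%.
July: labor force = 60,611 + 6,980 = 67,591; u = 6,980/67,591 = 10.33%.
Change = 10.33% − 8.21% = +2.12 pp.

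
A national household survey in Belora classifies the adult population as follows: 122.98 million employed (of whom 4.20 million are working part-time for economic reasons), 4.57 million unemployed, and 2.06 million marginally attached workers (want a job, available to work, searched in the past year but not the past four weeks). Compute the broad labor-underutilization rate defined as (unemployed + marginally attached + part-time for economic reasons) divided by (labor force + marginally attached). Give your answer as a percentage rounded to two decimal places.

Broad underutilization rate ≈ 8.36%.

Labor force = 122.98 + 4.57 = 127.55 million.
Numerator = 4.57 + 2.06 + 4.20 = 10.83 million.
Denominator = 127.55 + 2.06 = 129.61 million.
Broad rate = 10.83 / 129.61 = 8.36%.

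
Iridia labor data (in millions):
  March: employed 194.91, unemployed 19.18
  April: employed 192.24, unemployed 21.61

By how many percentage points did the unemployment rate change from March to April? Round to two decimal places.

The unemployment rate changed by +1.15 percentage points.

March: labor force = 194.91 + 19.18 = 214.09; u = 19.18/214.09 = 8.96%.
April: labor force = 192.24 + 21.61 = 213.85; u = 21.61/213.85 = 10.11%.
Change = 10.11% − 8.96% = +1.15 pp.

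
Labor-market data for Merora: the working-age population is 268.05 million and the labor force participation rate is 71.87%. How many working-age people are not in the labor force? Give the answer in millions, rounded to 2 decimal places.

Share not in the labor force = 1 − 0.7187 = 0.2813.
Not in labor force = 0.2813 × 268.05 ≈ 75.40 million.

About 75.40 million are not in the labor force.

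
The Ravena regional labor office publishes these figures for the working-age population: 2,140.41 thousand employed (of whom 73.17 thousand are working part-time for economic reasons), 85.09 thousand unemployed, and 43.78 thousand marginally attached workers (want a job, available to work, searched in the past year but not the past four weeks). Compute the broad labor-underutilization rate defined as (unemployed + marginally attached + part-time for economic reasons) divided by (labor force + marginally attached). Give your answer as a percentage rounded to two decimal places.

Labor force = 2,140.41 + 85.09 = 2,225.50 thousand.
Numerator = 85.09 + 43.78 + 73.17 = 202.04 thousand.
Denominator = 2,225.50 + 43.78 = 2,269.28 thousand.
Broad rate = 202.04 / 2,269.28 = 8.90%.

Broad underutilization rate ≈ 8.90%.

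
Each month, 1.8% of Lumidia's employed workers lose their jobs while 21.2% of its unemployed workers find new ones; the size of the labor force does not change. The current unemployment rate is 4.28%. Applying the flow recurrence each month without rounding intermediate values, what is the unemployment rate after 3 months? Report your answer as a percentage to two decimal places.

Unemployment rate after three months ≈ 6.21%.

With a fixed labor force, u_{t+1} = u_t + s·(1−u_t) − f·u_t = u_t·(1−s−f) + s.
Here 1−s−f = 0.770 and s = 0.018.
u_1 = 0.042800 × 0.770 + 0.018 = 0.050956.
u_2 = 0.050956 × 0.770 + 0.018 = 0.057236.
u_3 = 0.057236 × 0.770 + 0.018 = 0.062072.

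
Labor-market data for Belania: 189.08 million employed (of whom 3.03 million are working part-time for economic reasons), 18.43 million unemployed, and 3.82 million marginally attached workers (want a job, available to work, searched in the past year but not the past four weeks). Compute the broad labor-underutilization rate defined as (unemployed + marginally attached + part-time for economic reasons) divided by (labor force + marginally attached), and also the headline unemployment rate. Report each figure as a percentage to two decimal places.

Broad underutilization rate ≈ 11.96%; headline unemployment rate ≈ 8.88%.

Labor force = 189.08 + 18.43 = 207.51 million.
Numerator = 18.43 + 3.82 + 3.03 = 25.28 million.
Denominator = 207.51 + 3.82 = 211.33 million.
Broad rate = 25.28 / 211.33 = 11.96%.
Headline unemployment rate = 18.43 / 207.51 = 8.88%.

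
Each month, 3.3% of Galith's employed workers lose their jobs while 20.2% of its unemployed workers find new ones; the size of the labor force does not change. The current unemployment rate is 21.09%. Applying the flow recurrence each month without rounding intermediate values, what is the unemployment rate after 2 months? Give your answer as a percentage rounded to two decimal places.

With a fixed labor force, u_{t+1} = u_t + s·(1−u_t) − f·u_t = u_t·(1−s−f) + s.
Here 1−s−f = 0.765 and s = 0.033.
u_1 = 0.210900 × 0.765 + 0.033 = 0.194338.
u_2 = 0.194338 × 0.765 + 0.033 = 0.181669.

Unemployment rate after two months ≈ 18.17%.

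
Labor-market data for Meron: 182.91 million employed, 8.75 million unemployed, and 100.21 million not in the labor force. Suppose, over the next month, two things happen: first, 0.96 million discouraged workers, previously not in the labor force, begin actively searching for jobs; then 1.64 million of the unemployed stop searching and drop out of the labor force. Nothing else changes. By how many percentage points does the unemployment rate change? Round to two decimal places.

The unemployment rate changes by −0.34 percentage points.

Initially, labor force = 182.91 + 8.75 = 191.66 million, so u = 8.75/191.66 = 4.57%.
After the first change, unemployed and labor force both rise by 0.96 → E = 182.91, U = 9.71, labor force = 192.62 million.
After the second change, unemployed and labor force both fall by 1.64 → E = 182.91, U = 8.07, labor force = 190.98 million.
New unemployment rate = 8.07 / 190.98 = 4.23%.
Change = 4.23% − 4.57% = −0.34 percentage points.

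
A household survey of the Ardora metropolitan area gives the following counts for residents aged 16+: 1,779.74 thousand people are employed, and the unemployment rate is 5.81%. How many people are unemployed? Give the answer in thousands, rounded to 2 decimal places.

Let U be the number unemployed. The labor force is E + U, and U/(E+U) = 0.0581.
So U = 0.0581 × 1,779.74 / (1 − 0.0581) = 103.4029 / 0.9419 ≈ 109.78 thousand.

About 109.78 thousand are unemployed.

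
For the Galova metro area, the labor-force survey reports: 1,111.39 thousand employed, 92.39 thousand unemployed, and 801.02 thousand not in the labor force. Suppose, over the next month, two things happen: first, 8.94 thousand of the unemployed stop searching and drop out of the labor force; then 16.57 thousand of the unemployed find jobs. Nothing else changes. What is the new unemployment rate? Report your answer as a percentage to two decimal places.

Initially, labor force = 1,111.39 + 92.39 = 1,203.78 thousand, so u = 92.39/1,203.78 = 7.67%.
After the first change, unemployed and labor force both fall by 8.94 → E = 1,111.39, U = 83.45, labor force = 1,194.84 thousand.
After the second change, unemployed falls and employed rises by 16.57; labor force unchanged → E = 1,127.96, U = 66.88, labor force = 1,194.84 thousand.
New unemployment rate = 66.88 / 1,194.84 = 5.60%.

New unemployment rate ≈ 5.60%.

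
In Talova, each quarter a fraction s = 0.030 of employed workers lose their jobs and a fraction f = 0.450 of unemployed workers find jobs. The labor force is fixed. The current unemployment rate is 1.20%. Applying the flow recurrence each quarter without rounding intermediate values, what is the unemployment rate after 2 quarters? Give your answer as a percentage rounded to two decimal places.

With a fixed labor force, u_{t+1} = u_t + s·(1−u_t) − f·u_t = u_t·(1−s−f) + s.
Here 1−s−f = 0.520 and s = 0.030.
u_1 = 0.012000 × 0.520 + 0.030 = 0.036240.
u_2 = 0.036240 × 0.520 + 0.030 = 0.048845.

Unemployment rate after two quarters ≈ 4.88%.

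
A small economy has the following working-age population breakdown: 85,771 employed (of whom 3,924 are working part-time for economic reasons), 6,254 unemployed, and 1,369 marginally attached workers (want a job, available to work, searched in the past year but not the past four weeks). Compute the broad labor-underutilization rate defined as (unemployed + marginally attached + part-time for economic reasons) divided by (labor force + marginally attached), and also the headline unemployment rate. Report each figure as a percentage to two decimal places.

Broad underutilization rate ≈ 12.36%; headline unemployment rate ≈ 6.80%.

Labor force = 85,771 + 6,254 = 92,025.
Numerator = 6,254 + 1,369 + 3,924 = 11,547.
Denominator = 92,025 + 1,369 = 93,394.
Broad rate = 11,547 / 93,394 = 12.36%.
Headline unemployment rate = 6,254 / 92,025 = 6.80%.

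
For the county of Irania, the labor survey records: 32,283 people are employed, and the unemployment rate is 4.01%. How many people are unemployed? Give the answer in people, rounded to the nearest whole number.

Let U be the number unemployed. The labor force is E + U, and U/(E+U) = 0.0401.
So U = 0.0401 × 32,283 / (1 − 0.0401) = 1294.55 / 0.9599 ≈ 1,349.

About 1,349 are unemployed.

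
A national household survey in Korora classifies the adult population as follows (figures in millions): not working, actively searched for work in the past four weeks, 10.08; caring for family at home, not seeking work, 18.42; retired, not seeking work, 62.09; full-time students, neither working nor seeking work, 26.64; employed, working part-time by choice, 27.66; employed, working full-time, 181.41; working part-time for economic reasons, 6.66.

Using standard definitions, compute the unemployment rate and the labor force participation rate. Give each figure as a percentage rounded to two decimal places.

Employed = 27.66 + 181.41 + 6.66 = 215.73 million (anyone who worked, including part-time for economic reasons, counts as employed).
Unemployed = 10.08 million.
Labor force = 215.73 + 10.08 = 225.81 million.
Not in labor force = 18.42 + 62.09 + 26.64 = 107.15 million (those not working and not actively searching are outside the labor force).
Civilian working-age population = 225.81 + 107.15 = 332.96 million.
Unemployment rate = 10.08 / 225.81 = 4.46%.
Labor force participation rate = 225.81 / 332.96 = 67.82%.

Unemployment rate ≈ 4.46%; labor force participation rate ≈ 67.82%.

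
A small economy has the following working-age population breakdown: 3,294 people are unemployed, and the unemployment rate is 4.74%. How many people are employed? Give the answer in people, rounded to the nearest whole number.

About 66,200 are employed.

Labor force = U / u = 3,294 / 0.0474 ≈ 69,494.
Employed = labor force − unemployed = 69,494 − 3,294 = 66,200.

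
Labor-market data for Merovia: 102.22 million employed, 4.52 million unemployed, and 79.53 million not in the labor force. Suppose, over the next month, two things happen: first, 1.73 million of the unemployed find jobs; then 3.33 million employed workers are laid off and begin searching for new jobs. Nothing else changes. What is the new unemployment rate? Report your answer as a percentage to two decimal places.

Initially, labor force = 102.22 + 4.52 = 106.74 million, so u = 4.52/106.74 = 4.23%.
After the first change, unemployed falls and employed rises by 1.73; labor force unchanged → E = 103.95, U = 2.79, labor force = 106.74 million.
After the second change, employed falls and unemployed rises by 3.33; labor force unchanged → E = 100.62, U = 6.12, labor force = 106.74 million.
New unemployment rate = 6.12 / 106.74 = 5.73%.

New unemployment rate ≈ 5.73%.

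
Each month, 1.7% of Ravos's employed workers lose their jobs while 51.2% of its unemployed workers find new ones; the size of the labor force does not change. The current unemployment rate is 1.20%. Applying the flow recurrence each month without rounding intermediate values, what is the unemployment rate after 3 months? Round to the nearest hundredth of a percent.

With a fixed labor force, u_{t+1} = u_t + s·(1−u_t) − f·u_t = u_t·(1−s−f) + s.
Here 1−s−f = 0.471 and s = 0.017.
u_1 = 0.012000 × 0.471 + 0.017 = 0.022652.
u_2 = 0.022652 × 0.471 + 0.017 = 0.027669.
u_3 = 0.027669 × 0.471 + 0.017 = 0.030032.

Unemployment rate after three months ≈ 3.00%.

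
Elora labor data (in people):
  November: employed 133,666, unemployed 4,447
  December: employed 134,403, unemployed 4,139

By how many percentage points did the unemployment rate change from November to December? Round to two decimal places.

November: labor force = 133,666 + 4,447 = 138,113; u = 4,447/138,113 = 3.22%.
December: labor force = 134,403 + 4,139 = 138,542; u = 4,139/138,542 = 2.99%.
Change = 2.99% − 3.22% = −0.23 pp.

The unemployment rate changed by −0.23 percentage points.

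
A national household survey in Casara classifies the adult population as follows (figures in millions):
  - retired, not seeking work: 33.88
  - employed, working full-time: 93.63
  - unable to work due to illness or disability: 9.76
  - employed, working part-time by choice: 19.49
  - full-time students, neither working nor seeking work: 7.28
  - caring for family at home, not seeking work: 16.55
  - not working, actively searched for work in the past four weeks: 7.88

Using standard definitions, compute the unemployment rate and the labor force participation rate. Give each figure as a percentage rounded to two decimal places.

Unemployment rate ≈ 6.51%; labor force participation rate ≈ 64.20%.

Employed = 93.63 + 19.49 = 113.12 million.
Unemployed = 7.88 million.
Labor force = 113.12 + 7.88 = 121.00 million.
Not in labor force = 33.88 + 9.76 + 7.28 + 16.55 = 67.47 million (those not working and not actively searching are outside the labor force).
Civilian working-age population = 121.00 + 67.47 = 188.47 million.
Unemployment rate = 7.88 / 121.00 = 6.51%.
Labor force participation rate = 121.00 / 188.47 = 64.20%.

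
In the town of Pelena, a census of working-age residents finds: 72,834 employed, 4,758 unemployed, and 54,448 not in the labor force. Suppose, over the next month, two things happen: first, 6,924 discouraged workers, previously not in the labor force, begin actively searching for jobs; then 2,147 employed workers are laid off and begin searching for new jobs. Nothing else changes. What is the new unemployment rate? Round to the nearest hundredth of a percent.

Initially, labor force = 72,834 + 4,758 = 77,592, so u = 4,758/77,592 = 6.13%.
After the first change, unemployed and labor force both rise by 6,924 → E = 72,834, U = 11,682, labor force = 84,516.
After the second change, employed falls and unemployed rises by 2,147; labor force unchanged → E = 70,687, U = 13,829, labor force = 84,516.
New unemployment rate = 13,829 / 84,516 = 16.36%.

New unemployment rate ≈ 16.36%.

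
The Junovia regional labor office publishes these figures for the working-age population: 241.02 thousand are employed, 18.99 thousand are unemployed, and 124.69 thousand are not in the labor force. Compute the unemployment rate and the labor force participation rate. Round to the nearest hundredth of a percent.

Labor force = employed + unemployed = 241.02 + 18.99 = 260.01 thousand.
Working-age population = 260.01 + 124.69 = 384.70 thousand.
Unemployment rate = 18.99 / 260.01 = 7.30%.
Labor force participation rate = 260.01 / 384.70 = 67.59%.

Unemployment rate ≈ 7.30%; labor force participation rate ≈ 67.59%.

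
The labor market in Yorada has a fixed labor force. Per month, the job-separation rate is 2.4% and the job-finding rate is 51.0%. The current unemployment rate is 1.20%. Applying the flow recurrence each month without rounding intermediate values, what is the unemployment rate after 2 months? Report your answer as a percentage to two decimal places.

Unemployment rate after two months ≈ 3.78%.

With a fixed labor force, u_{t+1} = u_t + s·(1−u_t) − f·u_t = u_t·(1−s−f) + s.
Here 1−s−f = 0.466 and s = 0.024.
u_1 = 0.012000 × 0.466 + 0.024 = 0.029592.
u_2 = 0.029592 × 0.466 + 0.024 = 0.037790.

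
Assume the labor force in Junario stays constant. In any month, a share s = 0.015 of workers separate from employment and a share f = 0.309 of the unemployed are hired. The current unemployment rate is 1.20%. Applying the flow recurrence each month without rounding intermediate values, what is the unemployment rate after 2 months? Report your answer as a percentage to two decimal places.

With a fixed labor force, u_{t+1} = u_t + s·(1−u_t) − f·u_t = u_t·(1−s−f) + s.
Here 1−s−f = 0.676 and s = 0.015.
u_1 = 0.012000 × 0.676 + 0.015 = 0.023112.
u_2 = 0.023112 × 0.676 + 0.015 = 0.030624.

Unemployment rate after two months ≈ 3.06%.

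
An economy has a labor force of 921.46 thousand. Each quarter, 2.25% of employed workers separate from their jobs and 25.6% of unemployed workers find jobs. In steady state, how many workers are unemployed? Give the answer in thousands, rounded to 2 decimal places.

Steady-state unemployment rate u* = s/(s+f) = 2.25/(2.25+25.6) = 0.080790.
Unemployed = u* × labor force = 0.080790 × 921.46 ≈ 74.44 thousand.

About 74.44 thousand are unemployed in steady state.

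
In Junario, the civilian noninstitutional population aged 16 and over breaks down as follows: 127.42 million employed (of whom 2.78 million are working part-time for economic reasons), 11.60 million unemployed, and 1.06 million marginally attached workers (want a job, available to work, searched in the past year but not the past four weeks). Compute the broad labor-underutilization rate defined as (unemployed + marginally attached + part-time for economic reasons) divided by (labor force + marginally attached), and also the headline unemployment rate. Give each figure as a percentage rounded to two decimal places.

Broad underutilization rate ≈ 11.02%; headline unemployment rate ≈ 8.34%.

Labor force = 127.42 + 11.60 = 139.02 million.
Numerator = 11.60 + 1.06 + 2.78 = 15.44 million.
Denominator = 139.02 + 1.06 = 140.08 million.
Broad rate = 15.44 / 140.08 = 11.02%.
Headline unemployment rate = 11.60 / 139.02 = 8.34%.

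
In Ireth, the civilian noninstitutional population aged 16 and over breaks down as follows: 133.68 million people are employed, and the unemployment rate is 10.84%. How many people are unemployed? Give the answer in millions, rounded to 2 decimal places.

Let U be the number unemployed. The labor force is E + U, and U/(E+U) = 0.1084.
So U = 0.1084 × 133.68 / (1 − 0.1084) = 14.4909 / 0.8916 ≈ 16.25 million.

About 16.25 million are unemployed.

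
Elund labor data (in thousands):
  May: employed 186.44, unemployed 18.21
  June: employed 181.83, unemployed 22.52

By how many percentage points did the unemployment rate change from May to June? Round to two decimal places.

The unemployment rate changed by +2.12 percentage points.

May: labor force = 186.44 + 18.21 = 204.65; u = 18.21/204.65 = 8.90%.
June: labor force = 181.83 + 22.52 = 204.35; u = 22.52/204.35 = 11.02%.
Change = 11.02% − 8.90% = +2.12 pp.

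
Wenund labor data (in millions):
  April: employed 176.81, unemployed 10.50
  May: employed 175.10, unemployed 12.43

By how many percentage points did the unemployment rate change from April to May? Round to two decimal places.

The unemployment rate changed by +1.02 percentage points.

April: labor force = 176.81 + 10.50 = 187.31; u = 10.50/187.31 = 5.61%.
May: labor force = 175.10 + 12.43 = 187.53; u = 12.43/187.53 = 6.63%.
Change = 6.63% − 5.61% = +1.02 pp.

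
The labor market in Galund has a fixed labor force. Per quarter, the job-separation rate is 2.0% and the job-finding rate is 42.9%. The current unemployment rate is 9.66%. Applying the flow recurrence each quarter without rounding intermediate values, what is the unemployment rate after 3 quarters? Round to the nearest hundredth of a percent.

With a fixed labor force, u_{t+1} = u_t + s·(1−u_t) − f·u_t = u_t·(1−s−f) + s.
Here 1−s−f = 0.551 and s = 0.020.
u_1 = 0.096600 × 0.551 + 0.020 = 0.073227.
u_2 = 0.073227 × 0.551 + 0.020 = 0.060348.
u_3 = 0.060348 × 0.551 + 0.020 = 0.053252.

Unemployment rate after three quarters ≈ 5.33%.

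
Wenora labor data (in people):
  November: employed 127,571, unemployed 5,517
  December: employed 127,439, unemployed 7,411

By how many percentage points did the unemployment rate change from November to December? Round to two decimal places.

November: labor force = 127,571 + 5,517 = 133,088; u = 5,517/133,088 = 4.15%.
December: labor force = 127,439 + 7,411 = 134,850; u = 7,411/134,850 = 5.50%.
Change = 5.50% − 4.15% = +1.35 pp.

The unemployment rate changed by +1.35 percentage points.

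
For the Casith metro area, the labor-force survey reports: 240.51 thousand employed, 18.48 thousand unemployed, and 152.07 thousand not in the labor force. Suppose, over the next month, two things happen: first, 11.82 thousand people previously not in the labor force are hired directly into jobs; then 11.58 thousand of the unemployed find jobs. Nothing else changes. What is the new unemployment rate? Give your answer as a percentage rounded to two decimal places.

New unemployment rate ≈ 2.55%.

Initially, labor force = 240.51 + 18.48 = 258.99 thousand, so u = 18.48/258.99 = 7.14%.
After the first change, employed and labor force both rise by 11.82; unemployed unchanged → E = 252.33, U = 18.48, labor force = 270.81 thousand.
After the second change, unemployed falls and employed rises by 11.58; labor force unchanged → E = 263.91, U = 6.90, labor force = 270.81 thousand.
New unemployment rate = 6.90 / 270.81 = 2.55%.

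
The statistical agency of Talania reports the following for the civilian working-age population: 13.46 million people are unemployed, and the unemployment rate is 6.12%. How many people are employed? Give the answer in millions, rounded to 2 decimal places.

Labor force = U / u = 13.46 / 0.0612 ≈ 219.93 million.
Employed = labor force − unemployed = 219.93 − 13.46 = 206.47 million.

About 206.47 million are employed.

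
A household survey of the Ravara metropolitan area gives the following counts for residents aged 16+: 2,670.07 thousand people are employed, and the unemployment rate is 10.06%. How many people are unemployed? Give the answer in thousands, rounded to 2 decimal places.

About 298.65 thousand are unemployed.

Let U be the number unemployed. The labor force is E + U, and U/(E+U) = 0.1006.
So U = 0.1006 × 2,670.07 / (1 − 0.1006) = 268.6090 / 0.8994 ≈ 298.65 thousand.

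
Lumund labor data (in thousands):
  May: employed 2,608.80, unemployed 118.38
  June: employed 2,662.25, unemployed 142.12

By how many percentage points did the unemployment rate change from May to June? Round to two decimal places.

The unemployment rate changed by +0.73 percentage points.

May: labor force = 2,608.80 + 118.38 = 2,727.18; u = 118.38/2,727.18 = 4.34%.
June: labor force = 2,662.25 + 142.12 = 2,804.37; u = 142.12/2,804.37 = 5.07%.
Change = 5.07% − 4.34% = +0.73 pp.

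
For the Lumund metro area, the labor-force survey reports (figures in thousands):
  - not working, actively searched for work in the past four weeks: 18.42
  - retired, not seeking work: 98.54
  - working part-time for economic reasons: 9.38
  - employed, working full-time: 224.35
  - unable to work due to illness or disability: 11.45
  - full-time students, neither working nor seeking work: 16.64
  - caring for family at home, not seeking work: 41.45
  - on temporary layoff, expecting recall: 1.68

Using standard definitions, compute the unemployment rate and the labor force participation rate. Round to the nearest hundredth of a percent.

Unemployment rate ≈ 7.92%; labor force participation rate ≈ 60.16%.

Employed = 9.38 + 224.35 = 233.73 thousand (anyone who worked, including part-time for economic reasons, counts as employed).
Unemployed = 18.42 + 1.68 = 20.10 thousand (jobless and actively searching, or on temporary layoff).
Labor force = 233.73 + 20.10 = 253.83 thousand.
Not in labor force = 98.54 + 11.45 + 16.64 + 41.45 = 168.08 thousand (those not working and not actively searching are outside the labor force).
Civilian working-age population = 253.83 + 168.08 = 421.91 thousand.
Unemployment rate = 20.10 / 253.83 = 7.92%.
Labor force participation rate = 253.83 / 421.91 = 60.16%.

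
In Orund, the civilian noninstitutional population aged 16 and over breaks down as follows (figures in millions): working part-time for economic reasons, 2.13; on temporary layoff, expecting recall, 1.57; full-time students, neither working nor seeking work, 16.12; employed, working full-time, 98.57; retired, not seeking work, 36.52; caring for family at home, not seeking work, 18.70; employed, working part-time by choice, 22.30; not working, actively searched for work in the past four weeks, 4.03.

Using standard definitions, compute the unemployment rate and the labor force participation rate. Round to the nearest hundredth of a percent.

Unemployment rate ≈ 4.35%; labor force participation rate ≈ 64.32%.

Employed = 2.13 + 98.57 + 22.30 = 123.00 million (anyone who worked, including part-time for economic reasons, counts as employed).
Unemployed = 1.57 + 4.03 = 5.60 million (jobless and actively searching, or on temporary layoff).
Labor force = 123.00 + 5.60 = 128.60 million.
Not in labor force = 16.12 + 36.52 + 18.70 = 71.34 million (those not working and not actively searching are outside the labor force).
Civilian working-age population = 128.60 + 71.34 = 199.94 million.
Unemployment rate = 5.60 / 128.60 = 4.35%.
Labor force participation rate = 128.60 / 199.94 = 64.32%.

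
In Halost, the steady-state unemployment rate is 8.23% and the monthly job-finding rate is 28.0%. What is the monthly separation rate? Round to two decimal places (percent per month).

Separation rate ≈ 2.51% per month.

From u* = s/(s+f): s = u·f/(1−u).
s = 0.0823 × 28.0 / (1 − 0.0823) = 2.3044 / 0.9177 ≈ 2.51% per month.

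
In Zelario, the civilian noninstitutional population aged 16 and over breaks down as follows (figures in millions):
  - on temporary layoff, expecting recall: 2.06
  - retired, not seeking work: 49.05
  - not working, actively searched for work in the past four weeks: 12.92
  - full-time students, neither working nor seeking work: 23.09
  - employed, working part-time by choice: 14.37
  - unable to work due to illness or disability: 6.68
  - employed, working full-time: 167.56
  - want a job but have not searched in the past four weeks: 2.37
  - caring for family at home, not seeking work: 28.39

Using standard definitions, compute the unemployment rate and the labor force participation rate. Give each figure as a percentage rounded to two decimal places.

Employed = 14.37 + 167.56 = 181.93 million.
Unemployed = 2.06 + 12.92 = 14.98 million (jobless and actively searching, or on temporary layoff).
Labor force = 181.93 + 14.98 = 196.91 million.
Not in labor force = 49.05 + 23.09 + 6.68 + 2.37 + 28.39 = 109.58 million (those not working and not actively searching are outside the labor force — including those who want a job but have given up searching).
Civilian working-age population = 196.91 + 109.58 = 306.49 million.
Unemployment rate = 14.98 / 196.91 = 7.61%.
Labor force participation rate = 196.91 / 306.49 = 64.25%.

Unemployment rate ≈ 7.61%; labor force participation rate ≈ 64.25%.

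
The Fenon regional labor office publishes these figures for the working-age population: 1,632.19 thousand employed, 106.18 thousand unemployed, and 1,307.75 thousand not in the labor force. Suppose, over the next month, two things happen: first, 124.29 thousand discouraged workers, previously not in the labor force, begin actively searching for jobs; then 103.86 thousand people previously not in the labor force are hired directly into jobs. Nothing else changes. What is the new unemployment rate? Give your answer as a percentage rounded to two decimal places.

New unemployment rate ≈ 11.72%.

Initially, labor force = 1,632.19 + 106.18 = 1,738.37 thousand, so u = 106.18/1,738.37 = 6.11%.
After the first change, unemployed and labor force both rise by 124.29 → E = 1,632.19, U = 230.47, labor force = 1,862.66 thousand.
After the second change, employed and labor force both rise by 103.86; unemployed unchanged → E = 1,736.05, U = 230.47, labor force = 1,966.52 thousand.
New unemployment rate = 230.47 / 1,966.52 = 11.72%.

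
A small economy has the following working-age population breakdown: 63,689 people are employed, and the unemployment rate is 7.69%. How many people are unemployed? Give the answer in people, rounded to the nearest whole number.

Let U be the number unemployed. The labor force is E + U, and U/(E+U) = 0.0769.
So U = 0.0769 × 63,689 / (1 − 0.0769) = 4897.68 / 0.9231 ≈ 5,306.

About 5,306 are unemployed.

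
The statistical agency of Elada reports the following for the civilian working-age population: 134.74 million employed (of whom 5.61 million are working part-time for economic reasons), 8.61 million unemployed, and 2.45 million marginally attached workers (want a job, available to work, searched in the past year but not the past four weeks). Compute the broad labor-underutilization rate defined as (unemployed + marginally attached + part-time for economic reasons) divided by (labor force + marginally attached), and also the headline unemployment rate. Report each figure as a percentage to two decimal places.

Broad underutilization rate ≈ 11.43%; headline unemployment rate ≈ 6.01%.

Labor force = 134.74 + 8.61 = 143.35 million.
Numerator = 8.61 + 2.45 + 5.61 = 16.67 million.
Denominator = 143.35 + 2.45 = 145.80 million.
Broad rate = 16.67 / 145.80 = 11.43%.
Headline unemployment rate = 8.61 / 143.35 = 6.01%.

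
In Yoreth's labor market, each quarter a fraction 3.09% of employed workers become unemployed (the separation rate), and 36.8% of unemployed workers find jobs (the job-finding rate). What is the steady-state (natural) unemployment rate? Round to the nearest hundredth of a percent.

At steady state the flows balance: s·E = f·U, so U/(E+U) = s/(s+f).
u* = 3.09 / (3.09 + 36.8) = 3.09 / 39.89 = 7.75%.

Steady-state unemployment rate ≈ 7.75%.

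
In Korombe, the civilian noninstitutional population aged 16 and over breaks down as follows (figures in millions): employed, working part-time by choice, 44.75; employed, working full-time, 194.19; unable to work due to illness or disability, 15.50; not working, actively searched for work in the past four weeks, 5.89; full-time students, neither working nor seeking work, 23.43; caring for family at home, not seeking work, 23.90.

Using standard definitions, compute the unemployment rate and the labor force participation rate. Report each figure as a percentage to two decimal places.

Employed = 44.75 + 194.19 = 238.94 million.
Unemployed = 5.89 million.
Labor force = 238.94 + 5.89 = 244.83 million.
Not in labor force = 15.50 + 23.43 + 23.90 = 62.83 million (those not working and not actively searching are outside the labor force).
Civilian working-age population = 244.83 + 62.83 = 307.66 million.
Unemployment rate = 5.89 / 244.83 = 2.41%.
Labor force participation rate = 244.83 / 307.66 = 79.58%.

Unemployment rate ≈ 2.41%; labor force participation rate ≈ 79.58%.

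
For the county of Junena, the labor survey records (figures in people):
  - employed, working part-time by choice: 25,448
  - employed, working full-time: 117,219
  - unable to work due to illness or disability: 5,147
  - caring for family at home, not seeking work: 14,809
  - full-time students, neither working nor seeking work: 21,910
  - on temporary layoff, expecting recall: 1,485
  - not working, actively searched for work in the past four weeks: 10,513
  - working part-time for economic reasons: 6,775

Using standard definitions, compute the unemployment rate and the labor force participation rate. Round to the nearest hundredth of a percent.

Unemployment rate ≈ 7.43%; labor force participation rate ≈ 79.41%.

Employed = 25,448 + 117,219 + 6,775 = 149,442 (anyone who worked, including part-time for economic reasons, counts as employed).
Unemployed = 1,485 + 10,513 = 11,998 (jobless and actively searching, or on temporary layoff).
Labor force = 149,442 + 11,998 = 161,440.
Not in labor force = 5,147 + 14,809 + 21,910 = 41,866 (those not working and not actively searching are outside the labor force).
Civilian working-age population = 161,440 + 41,866 = 203,306.
Unemployment rate = 11,998 / 161,440 = 7.43%.
Labor force participation rate = 161,440 / 203,306 = 79.41%.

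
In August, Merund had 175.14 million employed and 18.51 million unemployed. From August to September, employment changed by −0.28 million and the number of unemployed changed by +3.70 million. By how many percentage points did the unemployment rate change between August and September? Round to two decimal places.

The unemployment rate changed by +1.71 percentage points.

August: labor force = 175.14 + 18.51 = 193.65; u = 18.51/193.65 = 9.56%.
September: labor force = 174.86 + 22.21 = 197.07; u = 22.21/197.07 = 11.27%.
Change = 11.27% − 9.56% = +1.71 pp.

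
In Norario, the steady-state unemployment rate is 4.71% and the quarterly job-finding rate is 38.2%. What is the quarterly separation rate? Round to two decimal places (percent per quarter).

Separation rate ≈ 1.89% per quarter.

From u* = s/(s+f): s = u·f/(1−u).
s = 0.0471 × 38.2 / (1 − 0.0471) = 1.7992 / 0.9529 ≈ 1.89% per quarter.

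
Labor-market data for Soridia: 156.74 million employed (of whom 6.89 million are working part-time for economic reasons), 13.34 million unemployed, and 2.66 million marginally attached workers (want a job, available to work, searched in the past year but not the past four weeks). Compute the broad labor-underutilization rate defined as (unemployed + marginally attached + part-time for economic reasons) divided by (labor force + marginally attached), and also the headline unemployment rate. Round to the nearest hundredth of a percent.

Labor force = 156.74 + 13.34 = 170.08 million.
Numerator = 13.34 + 2.66 + 6.89 = 22.89 million.
Denominator = 170.08 + 2.66 = 172.74 million.
Broad rate = 22.89 / 172.74 = 13.25%.
Headline unemployment rate = 13.34 / 170.08 = 7.84%.

Broad underutilization rate ≈ 13.25%; headline unemployment rate ≈ 7.84%.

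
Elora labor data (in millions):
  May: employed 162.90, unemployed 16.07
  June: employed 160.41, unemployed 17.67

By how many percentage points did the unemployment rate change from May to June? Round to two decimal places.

The unemployment rate changed by +0.94 percentage points.

May: labor force = 162.90 + 16.07 = 178.97; u = 16.07/178.97 = 8.98%.
June: labor force = 160.41 + 17.67 = 178.08; u = 17.67/178.08 = 9.92%.
Change = 9.92% − 8.98% = +0.94 pp.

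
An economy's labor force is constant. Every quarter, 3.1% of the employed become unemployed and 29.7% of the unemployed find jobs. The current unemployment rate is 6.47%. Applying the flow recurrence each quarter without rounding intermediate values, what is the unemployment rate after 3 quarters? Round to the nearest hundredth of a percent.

With a fixed labor force, u_{t+1} = u_t + s·(1−u_t) − f·u_t = u_t·(1−s−f) + s.
Here 1−s−f = 0.672 and s = 0.031.
u_1 = 0.064700 × 0.672 + 0.031 = 0.074478.
u_2 = 0.074478 × 0.672 + 0.031 = 0.081049.
u_3 = 0.081049 × 0.672 + 0.031 = 0.085465.

Unemployment rate after three quarters ≈ 8.55%.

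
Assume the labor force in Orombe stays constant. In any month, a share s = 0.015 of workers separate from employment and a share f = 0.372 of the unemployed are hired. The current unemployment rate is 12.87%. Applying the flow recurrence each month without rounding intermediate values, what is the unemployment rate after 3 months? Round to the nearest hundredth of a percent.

Unemployment rate after three months ≈ 5.95%.

With a fixed labor force, u_{t+1} = u_t + s·(1−u_t) − f·u_t = u_t·(1−s−f) + s.
Here 1−s−f = 0.613 and s = 0.015.
u_1 = 0.128700 × 0.613 + 0.015 = 0.093893.
u_2 = 0.093893 × 0.613 + 0.015 = 0.072556.
u_3 = 0.072556 × 0.613 + 0.015 = 0.059477.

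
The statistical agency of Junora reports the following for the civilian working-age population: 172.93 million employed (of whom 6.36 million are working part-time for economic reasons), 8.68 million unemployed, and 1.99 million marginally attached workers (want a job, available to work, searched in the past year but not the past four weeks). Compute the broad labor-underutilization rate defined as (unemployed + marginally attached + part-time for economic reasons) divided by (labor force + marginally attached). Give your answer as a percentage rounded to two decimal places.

Broad underutilization rate ≈ 9.28%.

Labor force = 172.93 + 8.68 = 181.61 million.
Numerator = 8.68 + 1.99 + 6.36 = 17.03 million.
Denominator = 181.61 + 1.99 = 183.60 million.
Broad rate = 17.03 / 183.60 = 9.28%.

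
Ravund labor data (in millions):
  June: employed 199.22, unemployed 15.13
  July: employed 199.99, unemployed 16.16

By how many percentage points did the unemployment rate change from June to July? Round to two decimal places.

The unemployment rate changed by +0.42 percentage points.

June: labor force = 199.22 + 15.13 = 214.35; u = 15.13/214.35 = 7.06%.
July: labor force = 199.99 + 16.16 = 216.15; u = 16.16/216.15 = 7.48%.
Change = 7.48% − 7.06% = +0.42 pp.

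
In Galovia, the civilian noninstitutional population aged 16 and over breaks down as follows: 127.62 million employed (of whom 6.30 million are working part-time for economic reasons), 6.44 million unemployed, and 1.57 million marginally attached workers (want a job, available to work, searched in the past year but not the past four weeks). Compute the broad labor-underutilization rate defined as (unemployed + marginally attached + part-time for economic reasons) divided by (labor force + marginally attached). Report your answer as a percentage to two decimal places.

Broad underutilization rate ≈ 10.55%.

Labor force = 127.62 + 6.44 = 134.06 million.
Numerator = 6.44 + 1.57 + 6.30 = 14.31 million.
Denominator = 134.06 + 1.57 = 135.63 million.
Broad rate = 14.31 / 135.63 = 10.55%.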